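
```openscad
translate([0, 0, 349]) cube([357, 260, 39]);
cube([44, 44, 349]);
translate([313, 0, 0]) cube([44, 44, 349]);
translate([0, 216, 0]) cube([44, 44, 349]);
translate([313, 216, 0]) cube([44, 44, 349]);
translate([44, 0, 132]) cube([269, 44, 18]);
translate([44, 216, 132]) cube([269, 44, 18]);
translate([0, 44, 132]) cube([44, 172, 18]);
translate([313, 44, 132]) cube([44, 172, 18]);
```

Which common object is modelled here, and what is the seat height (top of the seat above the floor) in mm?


A stool. The seat height is 388 mm.

A 357×260×39 slab at z = 349 on four corner posts — a stool. The seat top is 349 + 39 = 388 mm.


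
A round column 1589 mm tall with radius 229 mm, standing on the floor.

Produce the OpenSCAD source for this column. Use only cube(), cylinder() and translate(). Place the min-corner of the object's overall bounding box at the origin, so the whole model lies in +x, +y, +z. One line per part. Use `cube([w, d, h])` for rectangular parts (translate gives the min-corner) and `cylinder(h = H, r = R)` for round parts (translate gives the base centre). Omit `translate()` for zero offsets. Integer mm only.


translate([229, 229, 0]) cylinder(h = 1589, r = 229);


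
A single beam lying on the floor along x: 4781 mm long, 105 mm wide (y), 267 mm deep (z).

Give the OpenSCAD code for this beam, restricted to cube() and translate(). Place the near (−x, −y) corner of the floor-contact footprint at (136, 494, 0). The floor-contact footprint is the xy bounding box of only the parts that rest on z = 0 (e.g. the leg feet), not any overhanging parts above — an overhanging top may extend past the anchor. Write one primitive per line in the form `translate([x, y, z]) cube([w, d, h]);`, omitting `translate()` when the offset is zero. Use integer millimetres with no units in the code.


translate([136, 494, 0]) cube([4781, 105, 267]);


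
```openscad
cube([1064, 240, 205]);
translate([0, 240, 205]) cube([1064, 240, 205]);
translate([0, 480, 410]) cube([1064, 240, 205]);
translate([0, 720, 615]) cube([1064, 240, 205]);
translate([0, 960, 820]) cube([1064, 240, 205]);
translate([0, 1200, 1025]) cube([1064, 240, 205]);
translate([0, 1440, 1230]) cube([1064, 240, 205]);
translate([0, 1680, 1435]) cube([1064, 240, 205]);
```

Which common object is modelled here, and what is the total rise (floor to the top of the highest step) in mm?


A staircase. The total rise is 1640 mm.

8 identical blocks, each offset up and back from the previous — a staircase. Each step is 205 mm tall and there are 8 of them, so the total rise is 8 × 205 = 1640 mm.


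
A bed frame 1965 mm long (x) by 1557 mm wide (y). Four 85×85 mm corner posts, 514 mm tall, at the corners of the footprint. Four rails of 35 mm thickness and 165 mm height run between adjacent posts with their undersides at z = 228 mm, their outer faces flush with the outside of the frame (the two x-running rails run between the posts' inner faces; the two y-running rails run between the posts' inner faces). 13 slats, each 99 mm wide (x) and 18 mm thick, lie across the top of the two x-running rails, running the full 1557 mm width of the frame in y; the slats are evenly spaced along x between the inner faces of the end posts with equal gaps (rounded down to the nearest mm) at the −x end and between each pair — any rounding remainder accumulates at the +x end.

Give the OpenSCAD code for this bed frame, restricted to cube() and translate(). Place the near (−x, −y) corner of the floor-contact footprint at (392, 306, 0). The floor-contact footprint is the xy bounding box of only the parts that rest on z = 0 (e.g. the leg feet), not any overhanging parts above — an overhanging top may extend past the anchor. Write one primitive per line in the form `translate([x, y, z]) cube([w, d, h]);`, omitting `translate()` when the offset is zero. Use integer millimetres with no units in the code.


translate([392, 306, 0]) cube([85, 85, 514]);
translate([392, 1778, 0]) cube([85, 85, 514]);
translate([2272, 306, 0]) cube([85, 85, 514]);
translate([2272, 1778, 0]) cube([85, 85, 514]);
translate([477, 306, 228]) cube([1795, 35, 165]);
translate([477, 1828, 228]) cube([1795, 35, 165]);
translate([392, 391, 228]) cube([35, 1387, 165]);
translate([2322, 391, 228]) cube([35, 1387, 165]);
translate([513, 306, 393]) cube([99, 1557, 18]);
translate([648, 306, 393]) cube([99, 1557, 18]);
translate([783, 306, 393]) cube([99, 1557, 18]);
translate([918, 306, 393]) cube([99, 1557, 18]);
translate([1053, 306, 393]) cube([99, 1557, 18]);
translate([1188, 306, 393]) cube([99, 1557, 18]);
translate([1323, 306, 393]) cube([99, 1557, 18]);
translate([1458, 306, 393]) cube([99, 1557, 18]);
translate([1593, 306, 393]) cube([99, 1557, 18]);
translate([1728, 306, 393]) cube([99, 1557, 18]);
translate([1863, 306, 393]) cube([99, 1557, 18]);
translate([1998, 306, 393]) cube([99, 1557, 18]);
translate([2133, 306, 393]) cube([99, 1557, 18]);


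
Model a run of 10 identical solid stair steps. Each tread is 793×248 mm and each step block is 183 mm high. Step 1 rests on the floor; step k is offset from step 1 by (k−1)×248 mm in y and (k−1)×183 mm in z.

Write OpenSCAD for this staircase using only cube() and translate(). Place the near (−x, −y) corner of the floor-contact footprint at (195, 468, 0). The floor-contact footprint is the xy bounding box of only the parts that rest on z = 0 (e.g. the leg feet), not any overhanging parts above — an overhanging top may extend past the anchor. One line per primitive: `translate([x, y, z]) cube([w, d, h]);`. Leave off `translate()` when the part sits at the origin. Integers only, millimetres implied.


translate([195, 468, 0]) cube([793, 248, 183]);
translate([195, 716, 183]) cube([793, 248, 183]);
translate([195, 964, 366]) cube([793, 248, 183]);
translate([195, 1212, 549]) cube([793, 248, 183]);
translate([195, 1460, 732]) cube([793, 248, 183]);
translate([195, 1708, 915]) cube([793, 248, 183]);
translate([195, 1956, 1098]) cube([793, 248, 183]);
translate([195, 2204, 1281]) cube([793, 248, 183]);
translate([195, 2452, 1464]) cube([793, 248, 183]);
translate([195, 2700, 1647]) cube([793, 248, 183]);


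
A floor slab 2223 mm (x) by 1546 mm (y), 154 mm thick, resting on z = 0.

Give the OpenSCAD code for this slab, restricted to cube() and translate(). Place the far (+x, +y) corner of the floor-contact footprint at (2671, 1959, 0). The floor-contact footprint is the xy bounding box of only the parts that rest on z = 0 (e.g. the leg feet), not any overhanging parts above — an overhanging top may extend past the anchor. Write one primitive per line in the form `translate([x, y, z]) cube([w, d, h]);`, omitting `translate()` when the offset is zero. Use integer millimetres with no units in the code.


translate([448, 413, 0]) cube([2223, 1546, 154]);


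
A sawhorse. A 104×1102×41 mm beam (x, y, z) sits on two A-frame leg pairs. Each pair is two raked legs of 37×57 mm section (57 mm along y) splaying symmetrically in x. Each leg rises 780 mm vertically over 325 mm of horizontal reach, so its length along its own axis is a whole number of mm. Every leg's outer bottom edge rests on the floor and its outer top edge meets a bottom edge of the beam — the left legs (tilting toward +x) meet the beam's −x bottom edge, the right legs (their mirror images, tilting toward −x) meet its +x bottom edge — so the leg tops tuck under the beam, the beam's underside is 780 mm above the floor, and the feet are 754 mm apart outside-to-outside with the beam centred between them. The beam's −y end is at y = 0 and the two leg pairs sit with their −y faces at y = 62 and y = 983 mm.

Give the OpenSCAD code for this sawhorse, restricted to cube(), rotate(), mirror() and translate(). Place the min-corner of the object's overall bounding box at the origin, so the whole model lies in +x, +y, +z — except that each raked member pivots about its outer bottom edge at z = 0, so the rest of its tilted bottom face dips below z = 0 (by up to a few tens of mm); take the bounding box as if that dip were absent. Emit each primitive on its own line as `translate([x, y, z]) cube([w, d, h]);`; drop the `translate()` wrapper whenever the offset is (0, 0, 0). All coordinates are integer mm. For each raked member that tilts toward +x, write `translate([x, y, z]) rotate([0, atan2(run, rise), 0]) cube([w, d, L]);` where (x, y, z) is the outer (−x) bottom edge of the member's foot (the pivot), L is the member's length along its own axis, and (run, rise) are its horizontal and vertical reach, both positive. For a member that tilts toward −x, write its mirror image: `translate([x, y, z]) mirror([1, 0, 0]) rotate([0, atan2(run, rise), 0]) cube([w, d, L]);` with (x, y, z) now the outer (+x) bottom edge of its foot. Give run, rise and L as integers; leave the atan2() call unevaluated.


// leg length = √(325² + 780²) = 845
// right-leg outer foot x = 2·325 + 104 = 754
// beam min-corner = (325, 0, 780)
translate([325, 0, 780]) cube([104, 1102, 41]);
translate([0, 62, 0]) rotate([0, atan2(325, 780), 0]) cube([37, 57, 845]);
translate([754, 62, 0]) mirror([1, 0, 0]) rotate([0, atan2(325, 780), 0]) cube([37, 57, 845]);
translate([0, 983, 0]) rotate([0, atan2(325, 780), 0]) cube([37, 57, 845]);
translate([754, 983, 0]) mirror([1, 0, 0]) rotate([0, atan2(325, 780), 0]) cube([37, 57, 845]);


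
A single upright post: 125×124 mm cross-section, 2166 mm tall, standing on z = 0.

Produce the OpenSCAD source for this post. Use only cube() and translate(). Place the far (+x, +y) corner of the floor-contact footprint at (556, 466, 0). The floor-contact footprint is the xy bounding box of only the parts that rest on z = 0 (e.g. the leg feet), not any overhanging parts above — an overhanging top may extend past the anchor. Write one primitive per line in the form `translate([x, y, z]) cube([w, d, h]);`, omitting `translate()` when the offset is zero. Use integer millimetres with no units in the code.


translate([431, 342, 0]) cube([125, 124, 2166]);


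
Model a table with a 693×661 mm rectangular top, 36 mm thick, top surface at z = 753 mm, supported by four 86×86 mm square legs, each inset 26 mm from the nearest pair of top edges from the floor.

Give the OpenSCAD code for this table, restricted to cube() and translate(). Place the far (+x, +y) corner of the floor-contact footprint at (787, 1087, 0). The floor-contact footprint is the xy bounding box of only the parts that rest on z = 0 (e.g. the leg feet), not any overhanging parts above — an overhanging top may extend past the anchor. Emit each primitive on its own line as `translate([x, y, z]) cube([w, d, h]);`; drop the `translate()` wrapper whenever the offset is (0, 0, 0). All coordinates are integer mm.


translate([120, 452, 717]) cube([693, 661, 36]);
translate([146, 478, 0]) cube([86, 86, 717]);
translate([701, 478, 0]) cube([86, 86, 717]);
translate([146, 1001, 0]) cube([86, 86, 717]);
translate([701, 1001, 0]) cube([86, 86, 717]);


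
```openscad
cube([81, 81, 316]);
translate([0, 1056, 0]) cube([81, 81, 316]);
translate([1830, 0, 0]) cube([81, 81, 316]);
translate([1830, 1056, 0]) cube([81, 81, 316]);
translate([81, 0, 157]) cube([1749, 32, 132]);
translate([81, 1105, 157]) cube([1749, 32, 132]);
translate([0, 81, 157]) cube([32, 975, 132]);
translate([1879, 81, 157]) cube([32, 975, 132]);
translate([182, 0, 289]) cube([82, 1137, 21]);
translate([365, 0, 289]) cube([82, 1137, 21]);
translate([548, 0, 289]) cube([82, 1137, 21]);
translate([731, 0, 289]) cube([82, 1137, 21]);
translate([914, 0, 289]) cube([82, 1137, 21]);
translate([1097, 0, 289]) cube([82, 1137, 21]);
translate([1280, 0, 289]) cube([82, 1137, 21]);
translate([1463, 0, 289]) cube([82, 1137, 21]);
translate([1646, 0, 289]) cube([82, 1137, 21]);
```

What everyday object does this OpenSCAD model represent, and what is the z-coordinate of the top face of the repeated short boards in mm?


A bed frame. The slat-top height is 310 mm.

Four posts, four rails, and a row of slats — a bed frame. Slats sit on the rails at z = 157 + 132 = 289; with slat thickness 21, the top is 310 mm.


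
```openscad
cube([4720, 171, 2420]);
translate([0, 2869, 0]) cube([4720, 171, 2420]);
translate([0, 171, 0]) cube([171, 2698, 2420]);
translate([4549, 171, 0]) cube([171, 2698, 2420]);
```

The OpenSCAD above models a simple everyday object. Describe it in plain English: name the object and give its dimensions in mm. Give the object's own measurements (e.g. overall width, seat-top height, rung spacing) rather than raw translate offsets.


The wall frame of a small rectangular building: four walls, each 2420 mm tall and 171 mm thick, enclosing a footprint 4720 mm (x) by 3040 mm (y) outside-to-outside, with no floor or roof. The front and back walls (the −y and +y sides) span the full width; the two side walls fit between them.


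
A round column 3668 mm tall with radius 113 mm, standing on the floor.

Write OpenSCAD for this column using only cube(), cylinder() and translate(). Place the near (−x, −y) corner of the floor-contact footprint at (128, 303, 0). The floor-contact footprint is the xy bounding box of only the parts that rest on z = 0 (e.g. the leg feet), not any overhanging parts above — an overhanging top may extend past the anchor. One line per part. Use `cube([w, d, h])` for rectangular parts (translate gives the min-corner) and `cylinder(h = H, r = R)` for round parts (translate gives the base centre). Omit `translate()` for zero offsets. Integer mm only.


translate([241, 416, 0]) cylinder(h = 3668, r = 113);


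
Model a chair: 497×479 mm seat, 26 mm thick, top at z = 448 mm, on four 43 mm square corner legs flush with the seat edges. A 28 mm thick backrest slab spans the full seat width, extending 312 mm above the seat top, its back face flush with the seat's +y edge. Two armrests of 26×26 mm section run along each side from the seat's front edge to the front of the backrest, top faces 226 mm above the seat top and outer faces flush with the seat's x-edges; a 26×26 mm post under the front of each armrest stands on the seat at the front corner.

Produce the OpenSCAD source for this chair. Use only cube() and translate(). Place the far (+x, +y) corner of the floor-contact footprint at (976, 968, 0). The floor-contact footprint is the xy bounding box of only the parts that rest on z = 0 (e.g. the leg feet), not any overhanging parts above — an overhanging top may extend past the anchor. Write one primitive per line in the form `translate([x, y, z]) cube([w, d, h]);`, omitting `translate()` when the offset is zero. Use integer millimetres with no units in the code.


// leg_h = 448 - 26 = 422
// arm post h = 226 - 26 = 200
translate([479, 489, 422]) cube([497, 479, 26]);
translate([479, 489, 0]) cube([43, 43, 422]);
translate([933, 489, 0]) cube([43, 43, 422]);
translate([479, 925, 0]) cube([43, 43, 422]);
translate([933, 925, 0]) cube([43, 43, 422]);
translate([479, 940, 448]) cube([497, 28, 312]);
translate([479, 489, 648]) cube([26, 451, 26]);
translate([950, 489, 648]) cube([26, 451, 26]);
translate([479, 489, 448]) cube([26, 26, 200]);
translate([950, 489, 448]) cube([26, 26, 200]);


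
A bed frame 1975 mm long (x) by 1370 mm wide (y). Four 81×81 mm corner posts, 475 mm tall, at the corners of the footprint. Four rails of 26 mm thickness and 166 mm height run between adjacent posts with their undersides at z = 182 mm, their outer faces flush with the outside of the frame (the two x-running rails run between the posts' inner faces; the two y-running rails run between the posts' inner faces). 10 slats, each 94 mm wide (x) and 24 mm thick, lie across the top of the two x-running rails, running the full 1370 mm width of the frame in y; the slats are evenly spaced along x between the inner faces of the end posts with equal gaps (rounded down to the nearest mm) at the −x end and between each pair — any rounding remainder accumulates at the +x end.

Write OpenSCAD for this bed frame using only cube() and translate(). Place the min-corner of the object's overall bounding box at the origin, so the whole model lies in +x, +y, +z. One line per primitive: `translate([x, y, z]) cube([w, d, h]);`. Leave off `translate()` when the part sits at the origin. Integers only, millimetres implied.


cube([81, 81, 475]);
translate([0, 1289, 0]) cube([81, 81, 475]);
translate([1894, 0, 0]) cube([81, 81, 475]);
translate([1894, 1289, 0]) cube([81, 81, 475]);
translate([81, 0, 182]) cube([1813, 26, 166]);
translate([81, 1344, 182]) cube([1813, 26, 166]);
translate([0, 81, 182]) cube([26, 1208, 166]);
translate([1949, 81, 182]) cube([26, 1208, 166]);
translate([160, 0, 348]) cube([94, 1370, 24]);
translate([333, 0, 348]) cube([94, 1370, 24]);
translate([506, 0, 348]) cube([94, 1370, 24]);
translate([679, 0, 348]) cube([94, 1370, 24]);
translate([852, 0, 348]) cube([94, 1370, 24]);
translate([1025, 0, 348]) cube([94, 1370, 24]);
translate([1198, 0, 348]) cube([94, 1370, 24]);
translate([1371, 0, 348]) cube([94, 1370, 24]);
translate([1544, 0, 348]) cube([94, 1370, 24]);
translate([1717, 0, 348]) cube([94, 1370, 24]);


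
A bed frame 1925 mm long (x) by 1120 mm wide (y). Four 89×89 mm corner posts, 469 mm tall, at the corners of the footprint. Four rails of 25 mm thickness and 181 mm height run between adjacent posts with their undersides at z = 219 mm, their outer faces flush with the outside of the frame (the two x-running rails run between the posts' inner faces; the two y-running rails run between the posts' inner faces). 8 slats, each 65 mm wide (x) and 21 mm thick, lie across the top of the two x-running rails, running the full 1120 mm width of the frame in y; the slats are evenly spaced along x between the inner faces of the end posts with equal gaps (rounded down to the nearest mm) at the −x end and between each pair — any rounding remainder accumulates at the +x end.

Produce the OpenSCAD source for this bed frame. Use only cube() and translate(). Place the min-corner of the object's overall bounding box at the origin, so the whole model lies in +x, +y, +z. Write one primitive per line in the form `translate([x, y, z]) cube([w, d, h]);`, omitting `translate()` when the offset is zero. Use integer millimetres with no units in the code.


// slat z = rail_z + rail_h = 219 + 181 = 400
// slat gap = ⌊(1747 − 8·65) / 9⌋ = 136
cube([89, 89, 469]);
translate([0, 1031, 0]) cube([89, 89, 469]);
translate([1836, 0, 0]) cube([89, 89, 469]);
translate([1836, 1031, 0]) cube([89, 89, 469]);
translate([89, 0, 219]) cube([1747, 25, 181]);
translate([89, 1095, 219]) cube([1747, 25, 181]);
translate([0, 89, 219]) cube([25, 942, 181]);
translate([1900, 89, 219]) cube([25, 942, 181]);
translate([225, 0, 400]) cube([65, 1120, 21]);
translate([426, 0, 400]) cube([65, 1120, 21]);
translate([627, 0, 400]) cube([65, 1120, 21]);
translate([828, 0, 400]) cube([65, 1120, 21]);
translate([1029, 0, 400]) cube([65, 1120, 21]);
translate([1230, 0, 400]) cube([65, 1120, 21]);
translate([1431, 0, 400]) cube([65, 1120, 21]);
translate([1632, 0, 400]) cube([65, 1120, 21]);


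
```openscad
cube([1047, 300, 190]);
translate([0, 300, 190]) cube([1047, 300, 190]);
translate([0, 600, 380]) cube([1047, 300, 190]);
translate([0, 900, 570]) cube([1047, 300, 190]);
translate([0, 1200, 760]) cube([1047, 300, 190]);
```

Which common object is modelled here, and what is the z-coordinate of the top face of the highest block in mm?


A staircase. The total rise is 950 mm.

5 identical blocks, each offset up and back from the previous — a staircase. Each step is 190 mm tall and there are 5 of them, so the total rise is 5 × 190 = 950 mm.


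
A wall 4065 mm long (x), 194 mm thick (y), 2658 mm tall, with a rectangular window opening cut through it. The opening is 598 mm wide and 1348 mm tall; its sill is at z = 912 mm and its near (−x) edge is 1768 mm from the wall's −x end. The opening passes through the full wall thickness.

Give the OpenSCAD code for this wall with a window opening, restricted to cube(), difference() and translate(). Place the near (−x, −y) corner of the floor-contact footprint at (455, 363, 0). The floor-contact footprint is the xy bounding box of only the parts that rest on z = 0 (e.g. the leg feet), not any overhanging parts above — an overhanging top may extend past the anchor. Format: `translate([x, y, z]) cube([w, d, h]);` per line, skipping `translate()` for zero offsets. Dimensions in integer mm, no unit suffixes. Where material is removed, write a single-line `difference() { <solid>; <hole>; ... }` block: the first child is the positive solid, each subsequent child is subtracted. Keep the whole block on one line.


difference() { translate([455, 363, 0]) cube([4065, 194, 2658]); translate([2223, 363, 912]) cube([598, 194, 1348]); }


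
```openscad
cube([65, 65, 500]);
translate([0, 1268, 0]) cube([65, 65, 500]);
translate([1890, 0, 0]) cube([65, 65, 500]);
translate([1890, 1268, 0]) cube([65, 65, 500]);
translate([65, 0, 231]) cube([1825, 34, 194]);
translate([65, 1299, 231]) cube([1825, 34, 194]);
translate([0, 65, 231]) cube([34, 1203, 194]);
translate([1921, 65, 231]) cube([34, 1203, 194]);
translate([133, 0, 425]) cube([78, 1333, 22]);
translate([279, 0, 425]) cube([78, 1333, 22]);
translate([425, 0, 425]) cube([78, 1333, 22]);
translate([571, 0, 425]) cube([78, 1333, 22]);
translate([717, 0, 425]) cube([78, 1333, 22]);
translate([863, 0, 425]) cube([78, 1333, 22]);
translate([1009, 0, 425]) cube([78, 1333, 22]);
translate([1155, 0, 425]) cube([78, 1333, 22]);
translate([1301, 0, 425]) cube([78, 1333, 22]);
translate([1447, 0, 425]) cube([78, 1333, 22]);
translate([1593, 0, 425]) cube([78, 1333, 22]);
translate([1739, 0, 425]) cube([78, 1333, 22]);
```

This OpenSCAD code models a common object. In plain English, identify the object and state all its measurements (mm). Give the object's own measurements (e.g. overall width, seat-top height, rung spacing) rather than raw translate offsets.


A bed frame 1955 mm long (x) by 1333 mm wide (y). Four 65×65 mm corner posts, 500 mm tall, at the corners of the footprint. Four rails of 34 mm thickness and 194 mm height run between adjacent posts with their undersides at z = 231 mm, their outer faces flush with the outside of the frame (the two x-running rails run between the posts' inner faces; the two y-running rails run between the posts' inner faces). 12 slats, each 78 mm wide (x) and 22 mm thick, lie across the top of the two x-running rails, running the full 1333 mm width of the frame in y; along x they sit between the end posts with a 68 mm gap after the −x posts and between neighbouring slats, leaving 73 mm before the +x posts.


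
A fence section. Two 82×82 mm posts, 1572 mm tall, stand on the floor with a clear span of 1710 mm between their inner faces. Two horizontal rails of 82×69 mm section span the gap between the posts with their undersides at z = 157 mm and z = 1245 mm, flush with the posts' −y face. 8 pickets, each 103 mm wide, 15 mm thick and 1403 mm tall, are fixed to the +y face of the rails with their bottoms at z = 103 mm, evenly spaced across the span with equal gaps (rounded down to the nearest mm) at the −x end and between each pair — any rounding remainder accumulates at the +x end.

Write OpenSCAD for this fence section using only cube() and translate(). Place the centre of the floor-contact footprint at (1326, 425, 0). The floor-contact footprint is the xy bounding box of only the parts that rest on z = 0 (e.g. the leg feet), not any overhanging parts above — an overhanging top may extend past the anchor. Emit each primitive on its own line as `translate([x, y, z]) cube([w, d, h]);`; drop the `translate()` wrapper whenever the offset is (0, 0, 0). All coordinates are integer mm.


translate([389, 384, 0]) cube([82, 82, 1572]);
translate([2181, 384, 0]) cube([82, 82, 1572]);
translate([471, 384, 157]) cube([1710, 82, 69]);
translate([471, 384, 1245]) cube([1710, 82, 69]);
translate([569, 466, 103]) cube([103, 15, 1403]);
translate([770, 466, 103]) cube([103, 15, 1403]);
translate([971, 466, 103]) cube([103, 15, 1403]);
translate([1172, 466, 103]) cube([103, 15, 1403]);
translate([1373, 466, 103]) cube([103, 15, 1403]);
translate([1574, 466, 103]) cube([103, 15, 1403]);
translate([1775, 466, 103]) cube([103, 15, 1403]);
translate([1976, 466, 103]) cube([103, 15, 1403]);


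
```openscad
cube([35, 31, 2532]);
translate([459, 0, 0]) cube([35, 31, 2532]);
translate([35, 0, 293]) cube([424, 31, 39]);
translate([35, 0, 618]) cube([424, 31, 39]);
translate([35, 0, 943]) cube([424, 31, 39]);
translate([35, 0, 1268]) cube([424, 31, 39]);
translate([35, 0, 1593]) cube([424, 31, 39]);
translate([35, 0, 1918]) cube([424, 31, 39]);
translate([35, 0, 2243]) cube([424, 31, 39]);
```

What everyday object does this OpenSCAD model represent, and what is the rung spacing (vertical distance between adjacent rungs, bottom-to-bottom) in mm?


A ladder. The rung spacing is 325 mm.

Two tall 35×31 posts with 7 short bars between them — a ladder. Adjacent rungs sit at z = 293 and z = 618, so the spacing is 618 − 293 = 325 mm.


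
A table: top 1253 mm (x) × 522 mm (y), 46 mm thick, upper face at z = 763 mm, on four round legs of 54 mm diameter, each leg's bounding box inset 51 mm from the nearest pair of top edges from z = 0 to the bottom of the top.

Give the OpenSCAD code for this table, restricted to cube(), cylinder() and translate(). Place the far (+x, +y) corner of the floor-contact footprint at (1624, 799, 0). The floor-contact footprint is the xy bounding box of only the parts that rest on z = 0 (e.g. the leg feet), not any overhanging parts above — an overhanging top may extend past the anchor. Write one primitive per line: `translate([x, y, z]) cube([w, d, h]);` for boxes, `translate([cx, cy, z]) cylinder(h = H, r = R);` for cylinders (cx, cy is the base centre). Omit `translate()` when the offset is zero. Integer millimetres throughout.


translate([422, 328, 717]) cube([1253, 522, 46]);
translate([500, 406, 0]) cylinder(h = 717, r = 27);
translate([1597, 406, 0]) cylinder(h = 717, r = 27);
translate([500, 772, 0]) cylinder(h = 717, r = 27);
translate([1597, 772, 0]) cylinder(h = 717, r = 27);


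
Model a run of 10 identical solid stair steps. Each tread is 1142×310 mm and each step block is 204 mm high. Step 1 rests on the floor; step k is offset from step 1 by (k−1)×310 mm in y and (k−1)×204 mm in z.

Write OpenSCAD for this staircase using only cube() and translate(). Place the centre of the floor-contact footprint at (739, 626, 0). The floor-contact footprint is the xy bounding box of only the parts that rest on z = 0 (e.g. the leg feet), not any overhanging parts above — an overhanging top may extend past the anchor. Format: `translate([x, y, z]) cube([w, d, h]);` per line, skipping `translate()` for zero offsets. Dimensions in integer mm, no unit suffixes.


translate([168, 471, 0]) cube([1142, 310, 204]);
translate([168, 781, 204]) cube([1142, 310, 204]);
translate([168, 1091, 408]) cube([1142, 310, 204]);
translate([168, 1401, 612]) cube([1142, 310, 204]);
translate([168, 1711, 816]) cube([1142, 310, 204]);
translate([168, 2021, 1020]) cube([1142, 310, 204]);
translate([168, 2331, 1224]) cube([1142, 310, 204]);
translate([168, 2641, 1428]) cube([1142, 310, 204]);
translate([168, 2951, 1632]) cube([1142, 310, 204]);
translate([168, 3261, 1836]) cube([1142, 310, 204]);


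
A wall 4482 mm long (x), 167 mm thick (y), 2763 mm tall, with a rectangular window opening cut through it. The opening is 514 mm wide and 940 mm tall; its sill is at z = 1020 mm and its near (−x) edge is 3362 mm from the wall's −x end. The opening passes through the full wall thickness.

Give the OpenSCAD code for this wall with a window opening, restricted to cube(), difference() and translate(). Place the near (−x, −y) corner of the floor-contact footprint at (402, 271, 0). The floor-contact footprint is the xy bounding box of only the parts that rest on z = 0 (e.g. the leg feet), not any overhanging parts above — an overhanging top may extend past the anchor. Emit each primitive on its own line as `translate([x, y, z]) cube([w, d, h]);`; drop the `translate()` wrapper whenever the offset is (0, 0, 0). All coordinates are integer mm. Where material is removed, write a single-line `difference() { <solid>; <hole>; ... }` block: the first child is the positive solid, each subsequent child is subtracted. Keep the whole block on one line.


difference() { translate([402, 271, 0]) cube([4482, 167, 2763]); translate([3764, 271, 1020]) cube([514, 167, 940]); }


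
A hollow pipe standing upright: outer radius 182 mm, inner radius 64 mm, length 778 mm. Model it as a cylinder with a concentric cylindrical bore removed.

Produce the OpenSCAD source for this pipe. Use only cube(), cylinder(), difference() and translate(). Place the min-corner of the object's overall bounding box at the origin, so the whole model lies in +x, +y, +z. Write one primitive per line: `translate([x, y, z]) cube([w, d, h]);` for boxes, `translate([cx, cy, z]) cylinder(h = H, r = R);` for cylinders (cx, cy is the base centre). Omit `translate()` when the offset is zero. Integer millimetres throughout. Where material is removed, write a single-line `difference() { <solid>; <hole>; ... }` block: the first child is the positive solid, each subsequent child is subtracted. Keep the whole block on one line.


difference() { translate([182, 182, 0]) cylinder(h = 778, r = 182); translate([182, 182, 0]) cylinder(h = 778, r = 64); }


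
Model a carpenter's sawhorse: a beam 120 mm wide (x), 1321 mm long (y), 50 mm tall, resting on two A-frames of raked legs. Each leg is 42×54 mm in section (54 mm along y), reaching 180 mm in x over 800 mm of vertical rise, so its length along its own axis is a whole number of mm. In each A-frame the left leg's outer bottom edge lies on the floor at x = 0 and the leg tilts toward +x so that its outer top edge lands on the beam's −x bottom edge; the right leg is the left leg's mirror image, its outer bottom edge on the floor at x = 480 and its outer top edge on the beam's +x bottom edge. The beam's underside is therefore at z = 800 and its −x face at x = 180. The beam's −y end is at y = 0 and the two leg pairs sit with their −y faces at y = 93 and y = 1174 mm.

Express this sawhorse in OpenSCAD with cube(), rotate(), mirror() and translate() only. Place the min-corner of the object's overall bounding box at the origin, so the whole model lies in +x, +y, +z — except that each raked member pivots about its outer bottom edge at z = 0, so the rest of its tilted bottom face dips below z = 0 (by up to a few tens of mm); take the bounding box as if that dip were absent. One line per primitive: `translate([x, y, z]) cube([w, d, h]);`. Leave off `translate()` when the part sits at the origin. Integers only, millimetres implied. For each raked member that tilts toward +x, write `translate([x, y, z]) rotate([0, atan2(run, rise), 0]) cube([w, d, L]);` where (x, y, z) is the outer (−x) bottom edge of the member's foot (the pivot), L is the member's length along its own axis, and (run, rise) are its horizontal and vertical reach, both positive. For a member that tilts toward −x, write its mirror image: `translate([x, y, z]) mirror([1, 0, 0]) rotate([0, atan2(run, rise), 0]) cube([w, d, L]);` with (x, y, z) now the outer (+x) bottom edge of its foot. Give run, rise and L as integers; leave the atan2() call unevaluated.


translate([180, 0, 800]) cube([120, 1321, 50]);
translate([0, 93, 0]) rotate([0, atan2(180, 800), 0]) cube([42, 54, 820]);
translate([480, 93, 0]) mirror([1, 0, 0]) rotate([0, atan2(180, 800), 0]) cube([42, 54, 820]);
translate([0, 1174, 0]) rotate([0, atan2(180, 800), 0]) cube([42, 54, 820]);
translate([480, 1174, 0]) mirror([1, 0, 0]) rotate([0, atan2(180, 800), 0]) cube([42, 54, 820]);


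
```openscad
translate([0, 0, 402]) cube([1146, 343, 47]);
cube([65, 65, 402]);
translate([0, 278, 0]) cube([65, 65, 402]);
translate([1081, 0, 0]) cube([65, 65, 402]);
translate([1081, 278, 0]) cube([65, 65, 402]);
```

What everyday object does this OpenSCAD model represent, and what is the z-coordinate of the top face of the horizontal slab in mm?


A bench. The seat-top height is 449 mm.

A long slab on four corner posts — a bench. The slab sits at z = 402 with thickness 47, so the top is 402 + 47 = 449 mm.


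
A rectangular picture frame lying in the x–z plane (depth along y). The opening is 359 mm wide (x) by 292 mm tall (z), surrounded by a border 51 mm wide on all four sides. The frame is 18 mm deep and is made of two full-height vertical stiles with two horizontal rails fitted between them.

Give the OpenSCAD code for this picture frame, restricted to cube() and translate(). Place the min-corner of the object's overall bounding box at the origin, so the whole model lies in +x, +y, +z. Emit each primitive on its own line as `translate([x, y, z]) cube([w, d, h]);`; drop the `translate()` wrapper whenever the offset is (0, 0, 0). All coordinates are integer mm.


cube([51, 18, 394]);
translate([410, 0, 0]) cube([51, 18, 394]);
translate([51, 0, 0]) cube([359, 18, 51]);
translate([51, 0, 343]) cube([359, 18, 51]);


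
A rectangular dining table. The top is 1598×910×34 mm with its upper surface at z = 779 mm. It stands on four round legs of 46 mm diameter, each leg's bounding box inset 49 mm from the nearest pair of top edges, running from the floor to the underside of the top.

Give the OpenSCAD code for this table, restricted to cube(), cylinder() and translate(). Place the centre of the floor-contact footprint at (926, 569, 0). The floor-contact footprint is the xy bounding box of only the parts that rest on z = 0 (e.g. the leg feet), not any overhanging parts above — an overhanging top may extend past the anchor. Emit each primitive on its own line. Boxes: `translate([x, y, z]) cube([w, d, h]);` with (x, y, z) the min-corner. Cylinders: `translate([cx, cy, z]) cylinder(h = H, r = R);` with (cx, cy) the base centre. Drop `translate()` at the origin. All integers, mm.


// leg_h = 779 - 34 = 745
translate([127, 114, 745]) cube([1598, 910, 34]);
translate([199, 186, 0]) cylinder(h = 745, r = 23);
translate([1653, 186, 0]) cylinder(h = 745, r = 23);
translate([199, 952, 0]) cylinder(h = 745, r = 23);
translate([1653, 952, 0]) cylinder(h = 745, r = 23);


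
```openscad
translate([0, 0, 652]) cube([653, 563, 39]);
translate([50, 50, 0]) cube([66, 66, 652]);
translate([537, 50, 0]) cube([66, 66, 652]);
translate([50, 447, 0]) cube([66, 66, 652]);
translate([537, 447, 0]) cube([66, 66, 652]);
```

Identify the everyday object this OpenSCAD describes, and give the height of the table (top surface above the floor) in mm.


A table. The table height is 691 mm.

A 653×563×39 slab sits at z = 652 on four 66 mm square posts — a table. The top surface is at 652 + 39 = 691 mm.


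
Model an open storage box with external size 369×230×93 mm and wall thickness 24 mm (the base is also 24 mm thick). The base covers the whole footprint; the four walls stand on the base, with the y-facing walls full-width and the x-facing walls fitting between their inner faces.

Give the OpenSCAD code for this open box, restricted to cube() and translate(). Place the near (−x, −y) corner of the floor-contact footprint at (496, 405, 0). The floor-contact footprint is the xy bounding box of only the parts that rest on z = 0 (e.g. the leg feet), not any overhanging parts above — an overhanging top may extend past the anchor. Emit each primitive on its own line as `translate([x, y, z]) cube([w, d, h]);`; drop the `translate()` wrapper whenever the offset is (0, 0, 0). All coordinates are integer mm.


translate([496, 405, 0]) cube([369, 230, 24]);
translate([496, 405, 24]) cube([369, 24, 69]);
translate([496, 611, 24]) cube([369, 24, 69]);
translate([496, 429, 24]) cube([24, 182, 69]);
translate([841, 429, 24]) cube([24, 182, 69]);


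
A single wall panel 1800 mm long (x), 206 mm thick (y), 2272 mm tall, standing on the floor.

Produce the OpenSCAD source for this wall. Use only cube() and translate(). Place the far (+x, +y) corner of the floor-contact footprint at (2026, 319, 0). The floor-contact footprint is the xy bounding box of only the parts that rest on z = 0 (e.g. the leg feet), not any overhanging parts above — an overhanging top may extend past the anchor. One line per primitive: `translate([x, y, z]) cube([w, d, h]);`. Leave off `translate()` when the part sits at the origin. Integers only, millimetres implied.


translate([226, 113, 0]) cube([1800, 206, 2272]);


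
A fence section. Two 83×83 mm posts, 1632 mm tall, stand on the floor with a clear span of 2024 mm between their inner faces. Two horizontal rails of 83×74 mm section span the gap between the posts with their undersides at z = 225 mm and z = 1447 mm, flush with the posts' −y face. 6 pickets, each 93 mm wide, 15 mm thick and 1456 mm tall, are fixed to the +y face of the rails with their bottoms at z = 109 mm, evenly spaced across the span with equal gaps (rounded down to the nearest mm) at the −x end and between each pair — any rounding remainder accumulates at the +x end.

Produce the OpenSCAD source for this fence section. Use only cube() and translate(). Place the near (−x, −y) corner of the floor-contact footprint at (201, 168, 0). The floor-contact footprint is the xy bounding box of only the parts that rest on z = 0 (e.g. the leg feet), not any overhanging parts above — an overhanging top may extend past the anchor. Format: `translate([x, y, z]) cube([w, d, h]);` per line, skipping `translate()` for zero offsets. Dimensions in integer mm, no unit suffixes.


translate([201, 168, 0]) cube([83, 83, 1632]);
translate([2308, 168, 0]) cube([83, 83, 1632]);
translate([284, 168, 225]) cube([2024, 83, 74]);
translate([284, 168, 1447]) cube([2024, 83, 74]);
translate([493, 251, 109]) cube([93, 15, 1456]);
translate([795, 251, 109]) cube([93, 15, 1456]);
translate([1097, 251, 109]) cube([93, 15, 1456]);
translate([1399, 251, 109]) cube([93, 15, 1456]);
translate([1701, 251, 109]) cube([93, 15, 1456]);
translate([2003, 251, 109]) cube([93, 15, 1456]);


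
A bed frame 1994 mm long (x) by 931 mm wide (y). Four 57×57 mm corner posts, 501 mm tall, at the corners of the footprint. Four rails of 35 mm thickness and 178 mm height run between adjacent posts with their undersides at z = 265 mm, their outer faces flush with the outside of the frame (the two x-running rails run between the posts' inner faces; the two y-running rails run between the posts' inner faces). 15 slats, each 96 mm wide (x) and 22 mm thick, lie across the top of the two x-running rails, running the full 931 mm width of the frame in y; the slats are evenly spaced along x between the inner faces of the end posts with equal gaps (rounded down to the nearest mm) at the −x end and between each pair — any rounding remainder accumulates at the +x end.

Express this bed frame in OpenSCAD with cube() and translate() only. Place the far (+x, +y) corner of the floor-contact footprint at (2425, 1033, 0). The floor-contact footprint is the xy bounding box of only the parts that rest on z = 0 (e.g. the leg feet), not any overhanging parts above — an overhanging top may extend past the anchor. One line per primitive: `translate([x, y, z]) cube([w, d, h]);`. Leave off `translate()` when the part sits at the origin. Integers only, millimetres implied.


translate([431, 102, 0]) cube([57, 57, 501]);
translate([431, 976, 0]) cube([57, 57, 501]);
translate([2368, 102, 0]) cube([57, 57, 501]);
translate([2368, 976, 0]) cube([57, 57, 501]);
translate([488, 102, 265]) cube([1880, 35, 178]);
translate([488, 998, 265]) cube([1880, 35, 178]);
translate([431, 159, 265]) cube([35, 817, 178]);
translate([2390, 159, 265]) cube([35, 817, 178]);
translate([515, 102, 443]) cube([96, 931, 22]);
translate([638, 102, 443]) cube([96, 931, 22]);
translate([761, 102, 443]) cube([96, 931, 22]);
translate([884, 102, 443]) cube([96, 931, 22]);
translate([1007, 102, 443]) cube([96, 931, 22]);
translate([1130, 102, 443]) cube([96, 931, 22]);
translate([1253, 102, 443]) cube([96, 931, 22]);
translate([1376, 102, 443]) cube([96, 931, 22]);
translate([1499, 102, 443]) cube([96, 931, 22]);
translate([1622, 102, 443]) cube([96, 931, 22]);
translate([1745, 102, 443]) cube([96, 931, 22]);
translate([1868, 102, 443]) cube([96, 931, 22]);
translate([1991, 102, 443]) cube([96, 931, 22]);
translate([2114, 102, 443]) cube([96, 931, 22]);
translate([2237, 102, 443]) cube([96, 931, 22]);
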